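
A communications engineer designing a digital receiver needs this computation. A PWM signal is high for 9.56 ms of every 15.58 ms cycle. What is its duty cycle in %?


Duty cycle as a percentage:
DC = (t_on / T) * 100
   = (9.56 / 15.58) * 100
   = 0.613607 * 100
   = 61.36 %

61.36 %


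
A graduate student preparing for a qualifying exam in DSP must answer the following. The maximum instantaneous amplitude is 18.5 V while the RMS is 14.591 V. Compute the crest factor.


Crest factor is the ratio of peak to RMS:
CF = V_peak / V_rms
   = 18.5 / 14.591
   = 1.2679

1.2679


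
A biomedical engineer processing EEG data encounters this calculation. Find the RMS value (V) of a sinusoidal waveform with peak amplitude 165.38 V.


RMS voltage for a sinusoidal waveform:
V_rms = V_peak / sqrt(2)
      = 165.38 / 1.414214
      = 116.941 V

116.941 V


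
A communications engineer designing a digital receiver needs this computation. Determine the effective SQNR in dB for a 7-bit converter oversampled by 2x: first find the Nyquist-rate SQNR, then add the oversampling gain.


Step 1 — baseline SQNR at Nyquist:
SQNR_base = 6.02*N + 1.76
          = 6.02*7 + 1.76
          = 43.9 dB

Step 2 — oversampling processing gain:
G = 10*log10(OSR) = 10*log10(2) = 3.01 dB

Step 3 — total:
SQNR_total = 43.9 + 3.01 = 46.91 dB

Base SQNR = 43.9 dB; oversampled SQNR = 46.91 dB


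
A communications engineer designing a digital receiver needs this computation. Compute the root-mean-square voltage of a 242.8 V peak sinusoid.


RMS voltage for a sinusoidal waveform:
V_rms = V_peak / sqrt(2)
      = 242.8 / 1.414214
      = 171.686 V

171.686 V


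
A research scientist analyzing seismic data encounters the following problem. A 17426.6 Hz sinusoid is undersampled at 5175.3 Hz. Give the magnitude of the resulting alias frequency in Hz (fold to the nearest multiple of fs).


Compute the nearest integer multiple of fs to the signal:
n = round(17426.6 / 5175.3) = 3
f_alias = |17426.6 - 3 * 5175.3|
        = |17426.6 - 15525.9|
        = 1900.7 Hz

1900.7


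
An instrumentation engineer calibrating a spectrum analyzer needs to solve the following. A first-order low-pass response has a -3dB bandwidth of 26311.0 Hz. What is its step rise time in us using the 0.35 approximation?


Rise time from bandwidth relationship:
tr = 0.35 / BW
   = 0.35 / 26311.0
   = 1.330242104e-05 s
   = 13.3024 us

13.3024 us


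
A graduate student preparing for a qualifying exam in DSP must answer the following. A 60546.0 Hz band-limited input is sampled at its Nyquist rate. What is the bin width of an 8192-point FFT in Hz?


Step 1 — Nyquist sampling rate:
fs = 2 * fmax = 2 * 60546.0 = 121092.0 Hz

Step 2 — DFT bin spacing:
df = fs / N = 121092.0 / 8192 = 14.7817 Hz

14.7817 Hz


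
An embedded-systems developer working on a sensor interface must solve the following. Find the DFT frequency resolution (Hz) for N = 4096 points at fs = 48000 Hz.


DFT frequency resolution:
df = fs / N
   = 48000 / 4096
   = 11.7188 Hz

11.7188 Hz


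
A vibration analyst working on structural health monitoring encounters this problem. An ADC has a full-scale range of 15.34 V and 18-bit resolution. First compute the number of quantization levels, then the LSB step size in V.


Step 1 — number of quantization levels:
L = 2^N = 2^18 = 262144

Step 2 — LSB step size:
delta = Vfs / L
      = 15.34 / 262144
      = 5.852e-05 V

Levels = 262144; step size = 5.852e-05 V


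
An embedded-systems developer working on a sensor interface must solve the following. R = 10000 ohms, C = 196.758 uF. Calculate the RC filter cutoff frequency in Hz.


Cutoff frequency of a first-order RC filter:
fc = 1 / (2 * pi * R * C)
C = 196.758 uF = 0.000196758 F
fc = 1 / (2 * pi * 10000 * 0.000196758)
   = 1 / 12.3626697467
   = 0.080889 Hz

0.080889 Hz


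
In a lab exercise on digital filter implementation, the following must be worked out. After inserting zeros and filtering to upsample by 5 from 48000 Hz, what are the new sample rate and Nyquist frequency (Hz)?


Step 1 — output sample rate after interpolation by L:
fs_out = L * fs_in = 5 * 48000 = 240000 Hz

Step 2 — Nyquist frequency of the output stream:
f_Nyq = fs_out / 2 = 240000 / 2 = 120000.0 Hz

fs_out = 240000 Hz; f_Nyquist = 120000.0 Hz


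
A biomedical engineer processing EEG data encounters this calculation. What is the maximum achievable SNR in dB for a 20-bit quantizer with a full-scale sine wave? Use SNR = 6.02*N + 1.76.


Theoretical SNR for a full-scale sinusoid:
SNR = 6.02 * N + 1.76
    = 6.02 * 20 + 1.76
    = 120.4 + 1.76
    = 122.16 dB

122.16 dB


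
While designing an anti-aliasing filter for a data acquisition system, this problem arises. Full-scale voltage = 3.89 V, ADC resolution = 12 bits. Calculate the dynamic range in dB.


Dynamic range from full-scale to LSB:
V_min = V_max / 2^bits = 3.89 / 2^12
DR = 20 * log10(V_max / V_min)
   = 20 * log10(2^12)
   = 20 * 12 * log10(2)
   = 72.25 dB

72.25 dB


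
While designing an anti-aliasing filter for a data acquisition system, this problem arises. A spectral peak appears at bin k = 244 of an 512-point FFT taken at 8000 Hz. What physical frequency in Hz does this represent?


Frequency of DFT bin k:
f_k = k * fs / N
    = 244 * 8000 / 512
    = 1952000 / 512
    = 3812.5 Hz

3812.5 Hz


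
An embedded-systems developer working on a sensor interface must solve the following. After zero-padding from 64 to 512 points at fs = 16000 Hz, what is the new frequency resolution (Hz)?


Frequency resolution after zero-padding:
N_padded = 64 * 8 = 512
df = fs / N_padded
   = 16000 / 512
   = 31.25 Hz

31.25 Hz


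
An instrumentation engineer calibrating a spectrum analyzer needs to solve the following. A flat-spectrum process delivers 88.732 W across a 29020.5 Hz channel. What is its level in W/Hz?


Power spectral density:
PSD = P / BW
    = 88.732 / 29020.5
    = 0.00305756 W/Hz

0.00305756 W/Hz


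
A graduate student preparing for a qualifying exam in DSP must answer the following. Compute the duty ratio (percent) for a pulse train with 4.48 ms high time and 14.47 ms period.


Duty cycle as a percentage:
DC = (t_on / T) * 100
   = (4.48 / 14.47) * 100
   = 0.309606 * 100
   = 30.96 %

30.96 %


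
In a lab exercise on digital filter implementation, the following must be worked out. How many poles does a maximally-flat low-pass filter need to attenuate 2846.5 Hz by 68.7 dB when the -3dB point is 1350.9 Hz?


Butterworth filter order formula:
n = log10(10^(A/10) - 1) / (2 * log10(f_stop/f_pass))
10^(68.7/10) - 1 = 7413101.413
f_stop/f_pass = 2846.5 / 1350.9 = 2.1071
n = 10.6121 -> ceil = 11

11


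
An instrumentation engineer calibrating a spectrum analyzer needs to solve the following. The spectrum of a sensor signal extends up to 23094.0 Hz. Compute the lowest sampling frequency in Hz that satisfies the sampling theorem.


The Nyquist rate is twice the maximum frequency component.
fs_min = 2 * fmax
      = 2 * 23094.0
      = 46188.0 Hz

46188.0


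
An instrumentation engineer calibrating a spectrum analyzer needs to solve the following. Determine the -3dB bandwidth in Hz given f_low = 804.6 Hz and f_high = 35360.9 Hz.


Bandwidth is the difference of -3dB frequencies:
BW = f_high - f_low
   = 35360.9 - 804.6
   = 34556.3 Hz

34556.3 Hz


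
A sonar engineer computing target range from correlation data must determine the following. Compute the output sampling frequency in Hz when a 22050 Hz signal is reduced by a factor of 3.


Decimation reduces the sample rate:
fs_out = fs_in / M
       = 22050 / 3
       = 7350.0 Hz

7350.0 Hz


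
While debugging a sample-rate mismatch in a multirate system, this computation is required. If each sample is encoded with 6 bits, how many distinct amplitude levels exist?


Number of quantization levels = 2^N
= 2^6
= 64

64


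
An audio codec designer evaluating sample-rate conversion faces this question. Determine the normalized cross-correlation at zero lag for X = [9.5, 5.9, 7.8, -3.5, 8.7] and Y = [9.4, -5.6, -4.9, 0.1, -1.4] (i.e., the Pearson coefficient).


Pearson correlation coefficient (population):
r = cov(X,Y) / (std(X) * std(Y))
Mean X = 5.68, Mean Y = -0.48
Cov(X,Y) = 3.8284
Std(X) = 4.744007, Std(Y) = 5.376765
r = 0.1501

0.1501


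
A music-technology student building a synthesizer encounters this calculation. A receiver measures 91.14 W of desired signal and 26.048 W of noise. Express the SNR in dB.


SNR in decibels:
SNR = 10 * log10(Ps / Pn)
    = 10 * log10(91.14 / 26.048)
    = 10 * log10(3.4989)
    = 10 * 0.5439
    = 5.44 dB

5.44 dB


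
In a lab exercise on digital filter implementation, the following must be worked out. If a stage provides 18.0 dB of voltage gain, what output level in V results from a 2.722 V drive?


Output voltage from dB gain:
V_out = V_in * 10^(gain_dB / 20)
      = 2.722 * 10^(18.0 / 20)
      = 2.722 * 7.943282
      = 21.6216 V

21.6216 V


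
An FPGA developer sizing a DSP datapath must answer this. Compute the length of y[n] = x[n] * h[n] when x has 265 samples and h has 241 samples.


Linear convolution output length:
L = N + M - 1
  = 265 + 241 - 1
  = 505 samples

505


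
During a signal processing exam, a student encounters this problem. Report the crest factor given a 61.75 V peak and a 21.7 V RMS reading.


Crest factor is the ratio of peak to RMS:
CF = V_peak / V_rms
   = 61.75 / 21.7
   = 2.8456

2.8456


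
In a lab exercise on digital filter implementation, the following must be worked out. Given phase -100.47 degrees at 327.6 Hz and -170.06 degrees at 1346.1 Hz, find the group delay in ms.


Group delay from phase difference:
tau = -d(phi)/d(omega)
d(phi) = -69.59 deg = -1.214575 rad
d(omega) = 2*pi*(1346.1 - 327.6) = 6399.4242 rad/s
tau = -(-1.214575) / 6399.4242
    = 0.1898 ms

0.1898 ms


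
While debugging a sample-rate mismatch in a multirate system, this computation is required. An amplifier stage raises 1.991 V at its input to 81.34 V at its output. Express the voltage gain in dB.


Voltage gain in dB:
G = 20 * log10(Vout / Vin)
  = 20 * log10(81.34 / 1.991)
  = 20 * log10(40.853842)
  = 20 * 1.611233
  = 32.22 dB

32.22 dB


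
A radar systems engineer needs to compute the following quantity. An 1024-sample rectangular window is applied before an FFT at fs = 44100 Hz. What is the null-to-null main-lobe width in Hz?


Main lobe width for a rectangular window:
Width = 2 * fs / N
      = 2 * 44100 / 1024
      = 88200 / 1024
      = 86.133 Hz

86.133 Hz


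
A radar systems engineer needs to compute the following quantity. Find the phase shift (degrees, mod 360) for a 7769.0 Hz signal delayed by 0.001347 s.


Phase shift from frequency and time delay:
phi = 360 * f * t_delay
    = 360 * 7769.0 * 0.001347
    = 3767.34 degrees
    mod 360 = 167.34 degrees

167.34 degrees


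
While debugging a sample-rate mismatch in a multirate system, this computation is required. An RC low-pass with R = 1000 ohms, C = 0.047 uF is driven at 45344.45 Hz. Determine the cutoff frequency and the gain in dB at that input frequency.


Step 1 — cutoff frequency:
fc = 1 / (2*pi*R*C)
C = 0.047 uF = 4.7e-08 F
fc = 1 / (2*pi*1000*4.7e-08)
   = 3386.275 Hz

Step 2 — magnitude at f = 45344.45 Hz:
|H(f)| = 1 / sqrt(1 + (f/fc)^2)
f/fc = 45344.45 / 3386.275 = 13.390658
|H| = 1 / sqrt(1 + 179.309722) = 0.0744716
|H|_dB = 20*log10(0.0744716) = -22.56 dB

fc = 3386.275 Hz; |H(45344.45 Hz)| = -22.56 dB


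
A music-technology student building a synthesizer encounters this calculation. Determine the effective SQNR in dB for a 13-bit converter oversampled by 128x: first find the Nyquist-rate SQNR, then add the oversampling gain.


Step 1 — baseline SQNR at Nyquist:
SQNR_base = 6.02*N + 1.76
          = 6.02*13 + 1.76
          = 80.02 dB

Step 2 — oversampling processing gain:
G = 10*log10(OSR) = 10*log10(128) = 21.07 dB

Step 3 — total:
SQNR_total = 80.02 + 21.07 = 101.09 dB

Base SQNR = 80.02 dB; oversampled SQNR = 101.09 dB


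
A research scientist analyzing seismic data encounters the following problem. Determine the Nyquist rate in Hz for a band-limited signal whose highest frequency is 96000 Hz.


The Nyquist rate is twice the maximum frequency component.
fs_min = 2 * fmax
      = 2 * 96000
      = 192000 Hz

192000


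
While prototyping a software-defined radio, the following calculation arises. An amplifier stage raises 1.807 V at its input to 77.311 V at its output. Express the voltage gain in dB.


Voltage gain in dB:
G = 20 * log10(Vout / Vin)
  = 20 * log10(77.311 / 1.807)
  = 20 * log10(42.784173)
  = 20 * 1.631283
  = 32.63 dB

32.63 dB


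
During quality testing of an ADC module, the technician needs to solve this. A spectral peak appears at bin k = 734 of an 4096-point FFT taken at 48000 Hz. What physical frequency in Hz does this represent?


Frequency of DFT bin k:
f_k = k * fs / N
    = 734 * 48000 / 4096
    = 35232000 / 4096
    = 8601.562 Hz

8601.562 Hz


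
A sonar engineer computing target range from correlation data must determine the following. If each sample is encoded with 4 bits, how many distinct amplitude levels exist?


Number of quantization levels = 2^N
= 2^4
= 16

16


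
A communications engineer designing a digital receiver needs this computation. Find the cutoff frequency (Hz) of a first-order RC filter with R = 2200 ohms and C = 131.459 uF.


Cutoff frequency of a first-order RC filter:
fc = 1 / (2 * pi * R * C)
C = 131.459 uF = 0.000131459 F
fc = 1 / (2 * pi * 2200 * 0.000131459)
   = 1 / 1.8171587660523
   = 0.55031 Hz

0.55031 Hz


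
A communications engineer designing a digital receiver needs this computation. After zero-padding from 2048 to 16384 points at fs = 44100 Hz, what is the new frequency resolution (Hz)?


Frequency resolution after zero-padding:
N_padded = 2048 * 8 = 16384
df = fs / N_padded
   = 44100 / 16384
   = 2.6917 Hz

2.6917 Hz


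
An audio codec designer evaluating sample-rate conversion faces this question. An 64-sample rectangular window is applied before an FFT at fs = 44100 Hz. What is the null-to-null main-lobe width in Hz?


Main lobe width for a rectangular window:
Width = 2 * fs / N
      = 2 * 44100 / 64
      = 88200 / 64
      = 1378.125 Hz

1378.125 Hz


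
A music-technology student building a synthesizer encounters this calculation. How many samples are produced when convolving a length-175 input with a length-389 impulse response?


Linear convolution output length:
L = N + M - 1
  = 175 + 389 - 1
  = 563 samples

563


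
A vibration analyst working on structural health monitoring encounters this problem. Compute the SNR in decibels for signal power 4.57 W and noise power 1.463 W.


SNR in decibels:
SNR = 10 * log10(Ps / Pn)
    = 10 * log10(4.57 / 1.463)
    = 10 * log10(3.1237)
    = 10 * 0.4947
    = 4.95 dB

4.95 dB


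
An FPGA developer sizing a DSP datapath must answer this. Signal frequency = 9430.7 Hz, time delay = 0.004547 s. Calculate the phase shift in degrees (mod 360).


Phase shift from frequency and time delay:
phi = 360 * f * t_delay
    = 360 * 9430.7 * 0.004547
    = 15437.3 degrees
    mod 360 = 317.3 degrees

317.3 degrees


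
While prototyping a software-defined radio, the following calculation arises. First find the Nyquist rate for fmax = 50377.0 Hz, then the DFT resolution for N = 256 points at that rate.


Step 1 — Nyquist sampling rate:
fs = 2 * fmax = 2 * 50377.0 = 100754.0 Hz

Step 2 — DFT bin spacing:
df = fs / N = 100754.0 / 256 = 393.5703 Hz

393.5703 Hz


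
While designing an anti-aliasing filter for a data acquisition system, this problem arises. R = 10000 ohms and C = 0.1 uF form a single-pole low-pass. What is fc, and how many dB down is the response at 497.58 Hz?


Step 1 — cutoff frequency:
fc = 1 / (2*pi*R*C)
C = 0.1 uF = 1e-07 F
fc = 1 / (2*pi*10000*1e-07)
   = 159.155 Hz

Step 2 — magnitude at f = 497.58 Hz:
|H(f)| = 1 / sqrt(1 + (f/fc)^2)
f/fc = 497.58 / 159.155 = 3.126386
|H| = 1 / sqrt(1 + 9.774289) = 0.3046532
|H|_dB = 20*log10(0.3046532) = -10.32 dB

fc = 159.155 Hz; |H(497.58 Hz)| = -10.32 dB


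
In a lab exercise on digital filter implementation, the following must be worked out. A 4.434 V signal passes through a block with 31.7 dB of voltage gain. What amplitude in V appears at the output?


Output voltage from dB gain:
V_out = V_in * 10^(gain_dB / 20)
      = 4.434 * 10^(31.7 / 20)
      = 4.434 * 38.459178
      = 170.528 V

170.528 V


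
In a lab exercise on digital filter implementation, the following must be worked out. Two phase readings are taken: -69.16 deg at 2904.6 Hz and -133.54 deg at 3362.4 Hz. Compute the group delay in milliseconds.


Group delay from phase difference:
tau = -d(phi)/d(omega)
d(phi) = -64.38 deg = -1.123643 rad
d(omega) = 2*pi*(3362.4 - 2904.6) = 2876.4422 rad/s
tau = -(-1.123643) / 2876.4422
    = 0.3906 ms

0.3906 ms


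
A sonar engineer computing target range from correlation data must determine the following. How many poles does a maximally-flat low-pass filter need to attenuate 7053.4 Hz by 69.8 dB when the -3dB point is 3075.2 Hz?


Butterworth filter order formula:
n = log10(10^(A/10) - 1) / (2 * log10(f_stop/f_pass))
10^(69.8/10) - 1 = 9549924.8602
f_stop/f_pass = 7053.4 / 3075.2 = 2.2936
n = 9.6803 -> ceil = 10

10


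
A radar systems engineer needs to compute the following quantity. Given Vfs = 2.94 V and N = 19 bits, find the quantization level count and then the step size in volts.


Step 1 — number of quantization levels:
L = 2^N = 2^19 = 524288

Step 2 — LSB step size:
delta = Vfs / L
      = 2.94 / 524288
      = 5.61e-06 V

Levels = 524288; step size = 5.61e-06 V


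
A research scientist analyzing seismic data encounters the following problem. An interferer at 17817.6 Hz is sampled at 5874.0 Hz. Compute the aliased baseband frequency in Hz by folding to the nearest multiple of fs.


Compute the nearest integer multiple of fs to the signal:
n = round(17817.6 / 5874.0) = 3
f_alias = |17817.6 - 3 * 5874.0|
        = |17817.6 - 17622.0|
        = 195.6 Hz

195.6


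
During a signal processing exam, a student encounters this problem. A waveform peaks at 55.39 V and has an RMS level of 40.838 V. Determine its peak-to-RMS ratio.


Crest factor is the ratio of peak to RMS:
CF = V_peak / V_rms
   = 55.39 / 40.838
   = 1.3563

1.3563


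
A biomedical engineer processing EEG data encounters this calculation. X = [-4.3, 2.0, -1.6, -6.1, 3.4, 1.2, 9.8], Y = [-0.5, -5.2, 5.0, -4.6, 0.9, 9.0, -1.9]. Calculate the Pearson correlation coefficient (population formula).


Pearson correlation coefficient (population):
r = cov(X,Y) / (std(X) * std(Y))
Mean X = 0.6286, Mean Y = 0.3857
Cov(X,Y) = 0.764694
Std(X) = 4.906763, Std(Y) = 4.748362
r = 0.0328

0.0328


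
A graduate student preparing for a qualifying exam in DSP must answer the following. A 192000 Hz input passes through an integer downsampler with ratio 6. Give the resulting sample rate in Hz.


Decimation reduces the sample rate:
fs_out = fs_in / M
       = 192000 / 6
       = 32000.0 Hz

32000.0 Hz


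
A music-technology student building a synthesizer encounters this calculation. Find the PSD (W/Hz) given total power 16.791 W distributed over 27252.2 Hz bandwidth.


Power spectral density:
PSD = P / BW
    = 16.791 / 27252.2
    = 0.00061613 W/Hz

0.00061613 W/Hz


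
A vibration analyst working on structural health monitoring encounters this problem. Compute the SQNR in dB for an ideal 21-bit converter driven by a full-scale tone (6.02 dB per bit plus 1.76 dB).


Theoretical SNR for a full-scale sinusoid:
SNR = 6.02 * N + 1.76
    = 6.02 * 21 + 1.76
    = 126.42 + 1.76
    = 128.18 dB

128.18 dB


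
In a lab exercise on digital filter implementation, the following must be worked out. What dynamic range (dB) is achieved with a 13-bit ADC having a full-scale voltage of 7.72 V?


Dynamic range from full-scale to LSB:
V_min = V_max / 2^bits = 7.72 / 2^13
DR = 20 * log10(V_max / V_min)
   = 20 * log10(2^13)
   = 20 * 13 * log10(2)
   = 78.27 dB

78.27 dB


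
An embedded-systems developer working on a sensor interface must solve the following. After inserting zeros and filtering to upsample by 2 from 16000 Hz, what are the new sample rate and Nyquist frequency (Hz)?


Step 1 — output sample rate after interpolation by L:
fs_out = L * fs_in = 2 * 16000 = 32000 Hz

Step 2 — Nyquist frequency of the output stream:
f_Nyq = fs_out / 2 = 32000 / 2 = 16000.0 Hz

fs_out = 32000 Hz; f_Nyquist = 16000.0 Hz


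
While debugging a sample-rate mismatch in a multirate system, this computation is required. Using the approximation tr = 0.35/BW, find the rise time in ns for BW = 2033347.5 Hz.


Rise time from bandwidth relationship:
tr = 0.35 / BW
   = 0.35 / 2033347.5
   = 1.721299483e-07 s
   = 172.1299 ns

172.1299 ns


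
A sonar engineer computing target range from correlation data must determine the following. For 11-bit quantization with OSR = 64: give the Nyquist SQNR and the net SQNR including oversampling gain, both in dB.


Step 1 — baseline SQNR at Nyquist:
SQNR_base = 6.02*N + 1.76
          = 6.02*11 + 1.76
          = 67.98 dB

Step 2 — oversampling processing gain:
G = 10*log10(OSR) = 10*log10(64) = 18.06 dB

Step 3 — total:
SQNR_total = 67.98 + 18.06 = 86.04 dB

Base SQNR = 67.98 dB; oversampled SQNR = 86.04 dB


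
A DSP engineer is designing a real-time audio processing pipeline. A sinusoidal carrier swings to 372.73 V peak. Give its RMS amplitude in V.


RMS voltage for a sinusoidal waveform:
V_rms = V_peak / sqrt(2)
      = 372.73 / 1.414214
      = 263.56 V

263.56 V


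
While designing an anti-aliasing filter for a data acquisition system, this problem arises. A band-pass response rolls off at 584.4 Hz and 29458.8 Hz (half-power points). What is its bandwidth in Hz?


Bandwidth is the difference of -3dB frequencies:
BW = f_high - f_low
   = 29458.8 - 584.4
   = 28874.4 Hz

28874.4 Hz


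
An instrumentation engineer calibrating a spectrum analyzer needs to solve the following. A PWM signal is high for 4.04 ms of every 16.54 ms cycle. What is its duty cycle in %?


Duty cycle as a percentage:
DC = (t_on / T) * 100
   = (4.04 / 16.54) * 100
   = 0.244256 * 100
   = 24.43 %

24.43 %


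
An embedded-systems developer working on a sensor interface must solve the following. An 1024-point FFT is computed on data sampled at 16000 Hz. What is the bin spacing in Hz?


DFT frequency resolution:
df = fs / N
   = 16000 / 1024
   = 15.625 Hz

15.625 Hz


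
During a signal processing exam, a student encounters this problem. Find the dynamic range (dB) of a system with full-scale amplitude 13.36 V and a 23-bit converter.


Dynamic range from full-scale to LSB:
V_min = V_max / 2^bits = 13.36 / 2^23
DR = 20 * log10(V_max / V_min)
   = 20 * log10(2^23)
   = 20 * 23 * log10(2)
   = 138.47 dB

138.47 dB


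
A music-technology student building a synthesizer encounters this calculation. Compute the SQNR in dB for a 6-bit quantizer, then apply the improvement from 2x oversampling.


Step 1 — baseline SQNR at Nyquist:
SQNR_base = 6.02*N + 1.76
          = 6.02*6 + 1.76
          = 37.88 dB

Step 2 — oversampling processing gain:
G = 10*log10(OSR) = 10*log10(2) = 3.01 dB

Step 3 — total:
SQNR_total = 37.88 + 3.01 = 40.89 dB

Base SQNR = 37.88 dB; oversampled SQNR = 40.89 dB


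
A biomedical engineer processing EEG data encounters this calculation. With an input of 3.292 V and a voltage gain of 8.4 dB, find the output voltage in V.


Output voltage from dB gain:
V_out = V_in * 10^(gain_dB / 20)
      = 3.292 * 10^(8.4 / 20)
      = 3.292 * 2.630268
      = 8.6588 V

8.6588 V


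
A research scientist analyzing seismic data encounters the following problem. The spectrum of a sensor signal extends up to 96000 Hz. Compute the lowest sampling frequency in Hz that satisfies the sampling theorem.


The Nyquist rate is twice the maximum frequency component.
fs_min = 2 * fmax
      = 2 * 96000
      = 192000 Hz

192000


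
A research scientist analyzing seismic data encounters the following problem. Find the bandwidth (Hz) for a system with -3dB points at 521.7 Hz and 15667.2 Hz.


Bandwidth is the difference of -3dB frequencies:
BW = f_high - f_low
   = 15667.2 - 521.7
   = 15145.5 Hz

15145.5 Hz


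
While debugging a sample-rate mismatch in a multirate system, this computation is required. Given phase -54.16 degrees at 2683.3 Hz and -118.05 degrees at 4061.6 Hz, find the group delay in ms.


Group delay from phase difference:
tau = -d(phi)/d(omega)
d(phi) = -63.89 deg = -1.115091 rad
d(omega) = 2*pi*(4061.6 - 2683.3) = 8660.1143 rad/s
tau = -(-1.115091) / 8660.1143
    = 0.1288 ms

0.1288 ms


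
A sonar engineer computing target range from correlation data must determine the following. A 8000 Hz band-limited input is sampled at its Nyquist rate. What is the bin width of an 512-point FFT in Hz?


Step 1 — Nyquist sampling rate:
fs = 2 * fmax = 2 * 8000 = 16000 Hz

Step 2 — DFT bin spacing:
df = fs / N = 16000 / 512 = 31.25 Hz

31.25 Hz


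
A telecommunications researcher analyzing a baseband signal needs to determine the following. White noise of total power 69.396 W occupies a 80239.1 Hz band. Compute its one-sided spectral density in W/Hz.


Power spectral density:
PSD = P / BW
    = 69.396 / 80239.1
    = 0.00086487 W/Hz

0.00086487 W/Hz


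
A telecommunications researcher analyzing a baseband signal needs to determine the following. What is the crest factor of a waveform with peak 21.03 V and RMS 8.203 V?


Crest factor is the ratio of peak to RMS:
CF = V_peak / V_rms
   = 21.03 / 8.203
   = 2.5637

2.5637


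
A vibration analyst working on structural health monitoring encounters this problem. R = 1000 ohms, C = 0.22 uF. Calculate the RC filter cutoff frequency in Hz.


Cutoff frequency of a first-order RC filter:
fc = 1 / (2 * pi * R * C)
C = 0.22 uF = 2.2e-07 F
fc = 1 / (2 * pi * 1000 * 2.2e-07)
   = 1 / 0.0013823007675795
   = 723.43156 Hz

723.43156 Hz


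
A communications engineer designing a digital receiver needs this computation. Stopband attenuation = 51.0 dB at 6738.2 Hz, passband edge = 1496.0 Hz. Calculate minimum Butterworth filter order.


Butterworth filter order formula:
n = log10(10^(A/10) - 1) / (2 * log10(f_stop/f_pass))
10^(51.0/10) - 1 = 125891.5412
f_stop/f_pass = 6738.2 / 1496.0 = 4.5041
n = 3.9014 -> ceil = 4

4


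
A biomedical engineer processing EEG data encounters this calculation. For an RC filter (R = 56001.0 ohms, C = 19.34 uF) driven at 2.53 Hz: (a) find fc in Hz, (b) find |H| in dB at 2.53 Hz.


Step 1 — cutoff frequency:
fc = 1 / (2*pi*R*C)
C = 19.34 uF = 1.934e-05 F
fc = 1 / (2*pi*56001.0*1.934e-05)
   = 0.146949 Hz

Step 2 — magnitude at f = 2.53 Hz:
|H(f)| = 1 / sqrt(1 + (f/fc)^2)
f/fc = 2.53 / 0.146949 = 17.216858
|H| = 1 / sqrt(1 + 296.420199) = 0.0579849
|H|_dB = 20*log10(0.0579849) = -24.73 dB

fc = 0.146949 Hz; |H(2.53 Hz)| = -24.73 dB


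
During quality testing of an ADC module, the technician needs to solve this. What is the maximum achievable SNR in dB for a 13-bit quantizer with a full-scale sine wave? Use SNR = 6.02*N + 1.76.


Theoretical SNR for a full-scale sinusoid:
SNR = 6.02 * N + 1.76
    = 6.02 * 13 + 1.76
    = 78.26 + 1.76
    = 80.02 dB

80.02 dB


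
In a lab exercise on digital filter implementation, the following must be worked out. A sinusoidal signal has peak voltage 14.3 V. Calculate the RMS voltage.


RMS voltage for a sinusoidal waveform:
V_rms = V_peak / sqrt(2)
      = 14.3 / 1.414214
      = 10.112 V

10.112 V


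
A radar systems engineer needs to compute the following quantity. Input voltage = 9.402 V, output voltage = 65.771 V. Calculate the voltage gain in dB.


Voltage gain in dB:
G = 20 * log10(Vout / Vin)
  = 20 * log10(65.771 / 9.402)
  = 20 * log10(6.995427)
  = 20 * 0.844814
  = 16.9 dB

16.9 dB


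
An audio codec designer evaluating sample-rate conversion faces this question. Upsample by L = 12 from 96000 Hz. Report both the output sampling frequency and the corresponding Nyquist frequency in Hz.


Step 1 — output sample rate after interpolation by L:
fs_out = L * fs_in = 12 * 96000 = 1152000 Hz

Step 2 — Nyquist frequency of the output stream:
f_Nyq = fs_out / 2 = 1152000 / 2 = 576000.0 Hz

fs_out = 1152000 Hz; f_Nyquist = 576000.0 Hz


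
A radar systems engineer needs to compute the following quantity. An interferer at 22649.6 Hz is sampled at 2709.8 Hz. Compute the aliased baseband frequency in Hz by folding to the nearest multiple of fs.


Compute the nearest integer multiple of fs to the signal:
n = round(22649.6 / 2709.8) = 8
f_alias = |22649.6 - 8 * 2709.8|
        = |22649.6 - 21678.4|
        = 971.2 Hz

971.2


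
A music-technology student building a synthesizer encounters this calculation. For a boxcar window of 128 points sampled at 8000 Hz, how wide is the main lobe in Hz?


Main lobe width for a rectangular window:
Width = 2 * fs / N
      = 2 * 8000 / 128
      = 16000 / 128
      = 125.0 Hz

125.0 Hz


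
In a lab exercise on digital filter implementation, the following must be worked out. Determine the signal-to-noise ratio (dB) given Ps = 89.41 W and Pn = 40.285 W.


SNR in decibels:
SNR = 10 * log10(Ps / Pn)
    = 10 * log10(89.41 / 40.285)
    = 10 * log10(2.2194)
    = 10 * 0.3462
    = 3.46 dB

3.46 dB


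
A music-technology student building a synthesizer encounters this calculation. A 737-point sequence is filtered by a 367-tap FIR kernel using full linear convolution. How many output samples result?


Linear convolution output length:
L = N + M - 1
  = 737 + 367 - 1
  = 1103 samples

1103


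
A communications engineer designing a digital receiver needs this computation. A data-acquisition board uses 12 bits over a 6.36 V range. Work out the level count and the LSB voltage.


Step 1 — number of quantization levels:
L = 2^N = 2^12 = 4096

Step 2 — LSB step size:
delta = Vfs / L
      = 6.36 / 4096
      = 0.00155273 V

Levels = 4096; step size = 0.00155273 V


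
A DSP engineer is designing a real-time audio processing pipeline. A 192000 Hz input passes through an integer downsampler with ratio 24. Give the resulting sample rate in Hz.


Decimation reduces the sample rate:
fs_out = fs_in / M
       = 192000 / 24
       = 8000.0 Hz

8000.0 Hz


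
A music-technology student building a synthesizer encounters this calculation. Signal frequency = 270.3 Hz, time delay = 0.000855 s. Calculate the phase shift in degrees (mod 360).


Phase shift from frequency and time delay:
phi = 360 * f * t_delay
    = 360 * 270.3 * 0.000855
    = 83.2 degrees
    mod 360 = 83.2 degrees

83.2 degrees


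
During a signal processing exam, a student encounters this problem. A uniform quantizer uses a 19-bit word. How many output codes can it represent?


Number of quantization levels = 2^N
= 2^19
= 524288

524288


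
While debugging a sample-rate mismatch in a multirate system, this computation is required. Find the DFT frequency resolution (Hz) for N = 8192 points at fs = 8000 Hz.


DFT frequency resolution:
df = fs / N
   = 8000 / 8192
   = 0.9766 Hz

0.9766 Hz


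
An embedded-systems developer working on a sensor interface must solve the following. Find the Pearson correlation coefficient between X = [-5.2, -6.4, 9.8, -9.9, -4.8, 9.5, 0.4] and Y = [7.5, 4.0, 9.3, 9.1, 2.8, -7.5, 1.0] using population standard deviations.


Pearson correlation coefficient (population):
r = cov(X,Y) / (std(X) * std(Y))
Mean X = -0.9429, Mean Y = 3.7429
Cov(X,Y) = -17.59102
Std(X) = 7.263186, Std(Y) = 5.458639
r = -0.4437

-0.4437


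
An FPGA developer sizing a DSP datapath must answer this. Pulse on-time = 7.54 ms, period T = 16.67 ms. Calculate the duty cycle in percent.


Duty cycle as a percentage:
DC = (t_on / T) * 100
   = (7.54 / 16.67) * 100
   = 0.45231 * 100
   = 45.23 %

45.23 %


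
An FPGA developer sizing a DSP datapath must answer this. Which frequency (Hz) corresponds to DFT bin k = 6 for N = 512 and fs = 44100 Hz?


Frequency of DFT bin k:
f_k = k * fs / N
    = 6 * 44100 / 512
    = 264600 / 512
    = 516.797 Hz

516.797 Hz


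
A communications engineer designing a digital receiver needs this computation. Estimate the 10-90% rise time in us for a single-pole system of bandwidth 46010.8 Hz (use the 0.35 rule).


Rise time from bandwidth relationship:
tr = 0.35 / BW
   = 0.35 / 46010.8
   = 7.606909682e-06 s
   = 7.6069 us

7.6069 us


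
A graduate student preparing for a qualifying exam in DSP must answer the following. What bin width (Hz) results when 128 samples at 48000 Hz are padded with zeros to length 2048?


Frequency resolution after zero-padding:
N_padded = 128 * 16 = 2048
df = fs / N_padded
   = 48000 / 2048
   = 23.4375 Hz

23.4375 Hz


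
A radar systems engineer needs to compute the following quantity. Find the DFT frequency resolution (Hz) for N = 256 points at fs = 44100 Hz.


DFT frequency resolution:
df = fs / N
   = 44100 / 256
   = 172.2656 Hz

172.2656 Hz


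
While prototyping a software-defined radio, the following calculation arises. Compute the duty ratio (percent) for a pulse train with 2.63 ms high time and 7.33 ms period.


Duty cycle as a percentage:
DC = (t_on / T) * 100
   = (2.63 / 7.33) * 100
   = 0.358799 * 100
   = 35.88 %

35.88 %


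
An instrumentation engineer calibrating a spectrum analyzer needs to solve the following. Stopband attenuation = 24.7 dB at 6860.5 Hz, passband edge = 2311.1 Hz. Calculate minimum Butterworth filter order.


Butterworth filter order formula:
n = log10(10^(A/10) - 1) / (2 * log10(f_stop/f_pass))
10^(24.7/10) - 1 = 294.1209
f_stop/f_pass = 6860.5 / 2311.1 = 2.9685
n = 2.612 -> ceil = 3

3


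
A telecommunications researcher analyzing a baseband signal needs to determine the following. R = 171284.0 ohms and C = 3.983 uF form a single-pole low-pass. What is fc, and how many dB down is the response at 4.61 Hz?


Step 1 — cutoff frequency:
fc = 1 / (2*pi*R*C)
C = 3.983 uF = 3.983e-06 F
fc = 1 / (2*pi*171284.0*3.983e-06)
   = 0.233288 Hz

Step 2 — magnitude at f = 4.61 Hz:
|H(f)| = 1 / sqrt(1 + (f/fc)^2)
f/fc = 4.61 / 0.233288 = 19.760982
|H| = 1 / sqrt(1 + 390.49641) = 0.0505401
|H|_dB = 20*log10(0.0505401) = -25.93 dB

fc = 0.233288 Hz; |H(4.61 Hz)| = -25.93 dB


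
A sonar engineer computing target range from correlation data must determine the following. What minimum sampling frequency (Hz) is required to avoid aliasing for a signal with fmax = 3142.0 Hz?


The Nyquist rate is twice the maximum frequency component.
fs_min = 2 * fmax
      = 2 * 3142.0
      = 6284.0 Hz

6284.0


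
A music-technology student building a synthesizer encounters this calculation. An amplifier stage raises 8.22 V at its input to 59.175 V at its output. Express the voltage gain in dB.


Voltage gain in dB:
G = 20 * log10(Vout / Vin)
  = 20 * log10(59.175 / 8.22)
  = 20 * log10(7.198905)
  = 20 * 0.857266
  = 17.15 dB

17.15 dB


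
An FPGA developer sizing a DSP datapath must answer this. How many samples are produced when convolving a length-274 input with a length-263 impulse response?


Linear convolution output length:
L = N + M - 1
  = 274 + 263 - 1
  = 536 samples

536


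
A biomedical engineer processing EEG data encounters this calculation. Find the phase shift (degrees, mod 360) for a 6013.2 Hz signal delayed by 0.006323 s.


Phase shift from frequency and time delay:
phi = 360 * f * t_delay
    = 360 * 6013.2 * 0.006323
    = 13687.73 degrees
    mod 360 = 7.73 degrees

7.73 degrees


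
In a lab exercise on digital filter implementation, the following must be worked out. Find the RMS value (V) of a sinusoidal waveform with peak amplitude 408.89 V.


RMS voltage for a sinusoidal waveform:
V_rms = V_peak / sqrt(2)
      = 408.89 / 1.414214
      = 289.129 V

289.129 V


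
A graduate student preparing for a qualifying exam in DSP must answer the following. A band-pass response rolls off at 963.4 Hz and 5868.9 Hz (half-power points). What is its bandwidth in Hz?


Bandwidth is the difference of -3dB frequencies:
BW = f_high - f_low
   = 5868.9 - 963.4
   = 4905.5 Hz

4905.5 Hz


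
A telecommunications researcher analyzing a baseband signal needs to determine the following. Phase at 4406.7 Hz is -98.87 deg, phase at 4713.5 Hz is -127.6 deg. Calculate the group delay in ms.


Group delay from phase difference:
tau = -d(phi)/d(omega)
d(phi) = -28.73 deg = -0.501433 rad
d(omega) = 2*pi*(4713.5 - 4406.7) = 1927.6813 rad/s
tau = -(-0.501433) / 1927.6813
    = 0.2601 ms

0.2601 ms


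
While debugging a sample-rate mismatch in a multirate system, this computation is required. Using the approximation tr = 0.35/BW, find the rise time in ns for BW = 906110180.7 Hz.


Rise time from bandwidth relationship:
tr = 0.35 / BW
   = 0.35 / 906110180.7
   = 3.86266491e-10 s
   = 0.3863 ns

0.3863 ns


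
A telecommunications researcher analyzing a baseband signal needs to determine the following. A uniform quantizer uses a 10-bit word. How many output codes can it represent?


Number of quantization levels = 2^N
= 2^10
= 1024

1024


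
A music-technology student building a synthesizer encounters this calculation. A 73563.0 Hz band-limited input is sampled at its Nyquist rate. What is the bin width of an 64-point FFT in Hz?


Step 1 — Nyquist sampling rate:
fs = 2 * fmax = 2 * 73563.0 = 147126.0 Hz

Step 2 — DFT bin spacing:
df = fs / N = 147126.0 / 64 = 2298.8438 Hz

2298.8438 Hz


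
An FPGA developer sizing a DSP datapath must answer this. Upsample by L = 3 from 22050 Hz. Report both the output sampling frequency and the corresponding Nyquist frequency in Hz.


Step 1 — output sample rate after interpolation by L:
fs_out = L * fs_in = 3 * 22050 = 66150 Hz

Step 2 — Nyquist frequency of the output stream:
f_Nyq = fs_out / 2 = 66150 / 2 = 33075.0 Hz

fs_out = 66150 Hz; f_Nyquist = 33075.0 Hz


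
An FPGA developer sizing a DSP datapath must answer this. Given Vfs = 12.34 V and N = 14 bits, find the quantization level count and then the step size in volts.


Step 1 — number of quantization levels:
L = 2^N = 2^14 = 16384

Step 2 — LSB step size:
delta = Vfs / L
      = 12.34 / 16384
      = 0.00075317 V

Levels = 16384; step size = 0.00075317 V


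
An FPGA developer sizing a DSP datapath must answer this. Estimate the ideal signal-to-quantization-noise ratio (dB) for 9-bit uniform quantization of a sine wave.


Theoretical SNR for a full-scale sinusoid:
SNR = 6.02 * N + 1.76
    = 6.02 * 9 + 1.76
    = 54.18 + 1.76
    = 55.94 dB

55.94 dB


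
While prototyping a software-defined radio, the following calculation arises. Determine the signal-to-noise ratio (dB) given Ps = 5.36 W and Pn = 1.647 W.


SNR in decibels:
SNR = 10 * log10(Ps / Pn)
    = 10 * log10(5.36 / 1.647)
    = 10 * log10(3.2544)
    = 10 * 0.5125
    = 5.12 dB

5.12 dB


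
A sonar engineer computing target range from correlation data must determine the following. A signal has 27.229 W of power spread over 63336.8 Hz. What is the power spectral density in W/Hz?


Power spectral density:
PSD = P / BW
    = 27.229 / 63336.8
    = 0.00042991 W/Hz

0.00042991 W/Hz


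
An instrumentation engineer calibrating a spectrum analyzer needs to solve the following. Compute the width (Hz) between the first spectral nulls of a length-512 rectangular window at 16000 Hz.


Main lobe width for a rectangular window:
Width = 2 * fs / N
      = 2 * 16000 / 512
      = 32000 / 512
      = 62.5 Hz

62.5 Hz


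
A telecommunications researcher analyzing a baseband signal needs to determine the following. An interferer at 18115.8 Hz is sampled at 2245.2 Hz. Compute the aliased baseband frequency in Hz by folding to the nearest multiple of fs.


Compute the nearest integer multiple of fs to the signal:
n = round(18115.8 / 2245.2) = 8
f_alias = |18115.8 - 8 * 2245.2|
        = |18115.8 - 17961.6|
        = 154.2 Hz

154.2
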